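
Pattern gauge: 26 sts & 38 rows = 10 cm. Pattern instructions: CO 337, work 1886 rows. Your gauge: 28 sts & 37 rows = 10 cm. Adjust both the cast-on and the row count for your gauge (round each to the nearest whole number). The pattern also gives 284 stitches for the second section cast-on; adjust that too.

Stitches: 337 × 28/26 = 362.92 → 363.
Rows: 1886 × 37/38 = 1836.37 → 1836.
second section cast-on: 284 × 28/26 = 305.85 → 306.

Cast on 363 stitches; work 1836 rows; second section cast-on 306 stitches.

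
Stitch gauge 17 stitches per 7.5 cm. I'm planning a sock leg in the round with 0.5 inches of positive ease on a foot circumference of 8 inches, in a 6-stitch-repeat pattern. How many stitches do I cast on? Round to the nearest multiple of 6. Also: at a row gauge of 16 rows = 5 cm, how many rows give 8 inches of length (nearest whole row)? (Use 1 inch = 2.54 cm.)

Finished = 8 + 0.5 = 8.5 inches.
8.5 inches × 2.54 = 21.59 cm.
17/7.5 = 2.267 sts per cm; 21.59 × 2.267 = 48.94 sts.
Nearest multiple of 6 → 48.
8 inches = 20.32 cm; × 3.2 = 65.02 → 65 rows.

Cast on 48 stitches; work 65 rows.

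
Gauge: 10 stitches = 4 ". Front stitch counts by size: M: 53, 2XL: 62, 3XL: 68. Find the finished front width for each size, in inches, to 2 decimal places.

M 21.20 inches; 2XL 24.80 inches; 3XL 27.20 inches.

10/4 = 2.5 sts per in.
M: 53 / 2.5 = 21.200 → 21.20 in.
2XL: 62 / 2.5 = 24.800 → 24.80 in.
3XL: 68 / 2.5 = 27.200 → 27.20 in.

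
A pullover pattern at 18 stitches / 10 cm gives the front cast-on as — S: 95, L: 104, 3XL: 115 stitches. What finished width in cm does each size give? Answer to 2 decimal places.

S 52.78 cm; L 57.78 cm; 3XL 63.89 cm.

18/10 = 1.8 sts per cm.
S: 95 / 1.8 = 52.778 → 52.78 cm.
L: 104 / 1.8 = 57.778 → 57.78 cm.
3XL: 115 / 1.8 = 63.889 → 63.89 cm.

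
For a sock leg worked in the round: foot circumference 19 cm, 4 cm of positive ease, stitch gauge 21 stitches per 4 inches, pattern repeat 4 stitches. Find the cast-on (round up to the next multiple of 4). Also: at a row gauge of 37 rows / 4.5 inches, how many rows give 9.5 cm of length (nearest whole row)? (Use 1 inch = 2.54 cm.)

Cast on 48 stitches; work 31 rows.

Finished = 19 + 4 = 23 cm.
23 cm × 1/2.54 = 9.06 inches.
21/4 = 5.25 sts per in; 9.06 × 5.25 = 47.54 sts.
Next multiple of 4 → 48.
9.5 cm = 3.74 inches; × 8.222 = 30.75 → 31 rows.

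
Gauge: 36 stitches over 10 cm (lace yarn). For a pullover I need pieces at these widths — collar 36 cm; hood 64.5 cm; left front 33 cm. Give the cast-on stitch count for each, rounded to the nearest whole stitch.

Rate = 36/10 = 3.6 sts per cm.
collar: 36 × 3.6 = 129.60 → 130.
hood: 64.5 × 3.6 = 232.20 → 232.
left front: 33 × 3.6 = 118.80 → 119.

collar 130; hood 232; left front 119.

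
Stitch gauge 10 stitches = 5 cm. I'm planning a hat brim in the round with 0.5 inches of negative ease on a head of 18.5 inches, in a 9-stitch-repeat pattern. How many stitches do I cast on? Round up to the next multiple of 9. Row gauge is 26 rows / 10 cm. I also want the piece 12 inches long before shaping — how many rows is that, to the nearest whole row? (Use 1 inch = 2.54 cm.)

Cast on 99 stitches; work 79 rows.

Finished = 18.5 − 0.5 = 18 inches.
18 inches × 2.54 = 45.72 cm.
10/5 = 2 sts per cm; 45.72 × 2 = 91.44 sts.
Next multiple of 9 → 99.
12 inches = 30.48 cm; × 2.6 = 79.25 → 79 rows.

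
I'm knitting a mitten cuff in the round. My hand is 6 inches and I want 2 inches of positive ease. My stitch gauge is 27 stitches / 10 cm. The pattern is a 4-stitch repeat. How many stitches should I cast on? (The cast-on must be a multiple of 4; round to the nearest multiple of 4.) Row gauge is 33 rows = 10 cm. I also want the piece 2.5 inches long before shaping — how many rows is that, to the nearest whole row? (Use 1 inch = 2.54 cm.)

Cast on 56 stitches; work 21 rows.

Finished = 6 + 2 = 8 inches.
8 inches × 2.54 = 20.32 cm.
27/10 = 2.7 sts per cm; 20.32 × 2.7 = 54.86 sts.
Nearest multiple of 4 → 56.
2.5 inches = 6.35 cm; × 3.3 = 20.95 → 21 rows.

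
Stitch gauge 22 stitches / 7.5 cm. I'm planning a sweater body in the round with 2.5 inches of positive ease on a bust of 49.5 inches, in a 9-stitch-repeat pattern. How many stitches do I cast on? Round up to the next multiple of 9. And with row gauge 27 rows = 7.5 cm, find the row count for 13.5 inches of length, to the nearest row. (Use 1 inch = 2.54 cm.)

Finished = 49.5 + 2.5 = 52 inches.
52 inches × 2.54 = 132.08 cm.
22/7.5 = 2.933 sts per cm; 132.08 × 2.933 = 387.43 sts.
Next multiple of 9 → 396.
13.5 inches = 34.29 cm; × 3.6 = 123.44 → 123 rows.

Cast on 396 stitches; work 123 rows.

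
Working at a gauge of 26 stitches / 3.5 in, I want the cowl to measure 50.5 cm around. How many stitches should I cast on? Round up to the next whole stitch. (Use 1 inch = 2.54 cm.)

Cast on 148 stitches.

50.5 cm = 19.88 in.
26 stitches / 3.5 in = 7.429 stitches per inch.
19.88 × 7.429 = 147.69 stitches.
Round up → 148.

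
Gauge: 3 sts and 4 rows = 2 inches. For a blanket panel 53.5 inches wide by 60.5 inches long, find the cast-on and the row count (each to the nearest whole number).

Stitch gauge = 3/2 = 1.5 sts/in; 53.5 × 1.5 = 80.25 → 80 sts.
Row gauge = 4/2 = 2 rows/in; 60.5 × 2 = 121.00 → 121 rows.

Cast on 80 stitches and work 121 rows.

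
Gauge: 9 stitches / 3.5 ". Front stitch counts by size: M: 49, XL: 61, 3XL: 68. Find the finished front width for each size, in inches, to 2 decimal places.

9/3.5 = 2.571 sts per in.
M: 49 / 2.571 = 19.056 → 19.06 in.
XL: 61 / 2.571 = 23.722 → 23.72 in.
3XL: 68 / 2.571 = 26.444 → 26.44 in.

M 19.06 inches; XL 23.72 inches; 3XL 26.44 inches.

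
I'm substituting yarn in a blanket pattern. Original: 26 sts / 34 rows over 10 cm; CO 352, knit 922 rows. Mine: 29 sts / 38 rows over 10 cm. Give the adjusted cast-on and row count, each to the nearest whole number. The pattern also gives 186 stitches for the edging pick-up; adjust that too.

Stitches: 352 × 29/26 = 392.62 → 393.
Rows: 922 × 38/34 = 1030.47 → 1030.
edging pick-up: 186 × 29/26 = 207.46 → 207.

Cast on 393 stitches; work 1030 rows; edging pick-up 207 stitches.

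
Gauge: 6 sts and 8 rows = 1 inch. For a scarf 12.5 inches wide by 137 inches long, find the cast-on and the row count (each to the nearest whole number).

Stitch gauge = 6/1 = 6 sts/in; 12.5 × 6 = 75.00 → 75 sts.
Row gauge = 8/1 = 8 rows/in; 137 × 8 = 1096.00 → 1096 rows.

Cast on 75 stitches and work 1096 rows.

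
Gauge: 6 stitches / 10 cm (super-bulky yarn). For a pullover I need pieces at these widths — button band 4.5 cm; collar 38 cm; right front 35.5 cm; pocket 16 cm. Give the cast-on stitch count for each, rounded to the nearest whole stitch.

button band 3; collar 23; right front 21; pocket 10.

Rate = 6/10 = 0.6 sts per cm.
button band: 4.5 × 0.6 = 2.70 → 3.
collar: 38 × 0.6 = 22.80 → 23.
right front: 35.5 × 0.6 = 21.30 → 21.
pocket: 16 × 0.6 = 9.60 → 10.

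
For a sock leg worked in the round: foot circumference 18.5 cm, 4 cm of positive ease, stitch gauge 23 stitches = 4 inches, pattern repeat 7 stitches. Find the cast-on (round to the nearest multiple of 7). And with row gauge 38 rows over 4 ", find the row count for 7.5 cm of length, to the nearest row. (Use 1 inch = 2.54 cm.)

Cast on 49 stitches; work 28 rows.

Finished = 18.5 + 4 = 22.5 cm.
22.5 cm × 1/2.54 = 8.86 inches.
23/4 = 5.75 sts per in; 8.86 × 5.75 = 50.94 sts.
Nearest multiple of 7 → 49.
7.5 cm = 2.95 inches; × 9.5 = 28.05 → 28 rows.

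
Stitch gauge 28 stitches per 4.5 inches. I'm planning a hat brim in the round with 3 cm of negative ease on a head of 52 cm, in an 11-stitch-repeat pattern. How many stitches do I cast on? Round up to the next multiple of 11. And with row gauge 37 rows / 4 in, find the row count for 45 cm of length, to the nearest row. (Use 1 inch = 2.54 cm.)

Finished = 52 − 3 = 49 cm.
49 cm × 1/2.54 = 19.29 inches.
28/4.5 = 6.222 sts per in; 19.29 × 6.222 = 120.03 sts.
Next multiple of 11 → 121.
45 cm = 17.72 inches; × 9.25 = 163.88 → 164 rows.

Cast on 121 stitches; work 164 rows.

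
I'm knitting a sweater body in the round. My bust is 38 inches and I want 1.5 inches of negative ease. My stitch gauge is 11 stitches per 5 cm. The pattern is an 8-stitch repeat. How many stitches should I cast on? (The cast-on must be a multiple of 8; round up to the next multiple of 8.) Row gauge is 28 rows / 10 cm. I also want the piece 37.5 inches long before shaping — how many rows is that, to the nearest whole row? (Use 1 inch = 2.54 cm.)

Cast on 208 stitches; work 267 rows.

Finished = 38 − 1.5 = 36.5 inches.
36.5 inches × 2.54 = 92.71 cm.
11/5 = 2.2 sts per cm; 92.71 × 2.2 = 203.96 sts.
Next multiple of 8 → 208.
37.5 inches = 95.25 cm; × 2.8 = 266.70 → 267 rows.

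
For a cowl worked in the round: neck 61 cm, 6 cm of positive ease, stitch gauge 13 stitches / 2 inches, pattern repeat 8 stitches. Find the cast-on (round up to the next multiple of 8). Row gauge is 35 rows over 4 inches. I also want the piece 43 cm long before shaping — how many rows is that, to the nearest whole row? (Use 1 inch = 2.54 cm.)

Cast on 176 stitches; work 148 rows.

Finished = 61 + 6 = 67 cm.
67 cm × 1/2.54 = 26.38 inches.
13/2 = 6.5 sts per in; 26.38 × 6.5 = 171.46 sts.
Next multiple of 8 → 176.
43 cm = 16.93 inches; × 8.75 = 148.13 → 148 rows.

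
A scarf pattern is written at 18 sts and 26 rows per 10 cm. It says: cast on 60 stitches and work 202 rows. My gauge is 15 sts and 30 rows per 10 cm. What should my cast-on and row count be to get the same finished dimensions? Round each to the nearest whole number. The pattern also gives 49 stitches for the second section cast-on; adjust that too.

Cast on 50 stitches; work 233 rows; second section cast-on 41 stitches.

Stitches: 60 × 15/18 = 50.00 → 50.
Rows: 202 × 30/26 = 233.08 → 233.
second section cast-on: 49 × 15/18 = 40.83 → 41.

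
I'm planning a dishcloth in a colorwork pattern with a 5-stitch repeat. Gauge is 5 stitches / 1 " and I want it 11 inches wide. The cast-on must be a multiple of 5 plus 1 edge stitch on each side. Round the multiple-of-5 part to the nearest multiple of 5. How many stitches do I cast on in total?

CO 57 sts.

5 / 1 = 5 sts per inch.
11 × 5 = 55.00 sts.
Less 2 edge sts → 53.00 for the repeat.
Nearest multiple of 5: 55.
Add back 2 edge sts → 57.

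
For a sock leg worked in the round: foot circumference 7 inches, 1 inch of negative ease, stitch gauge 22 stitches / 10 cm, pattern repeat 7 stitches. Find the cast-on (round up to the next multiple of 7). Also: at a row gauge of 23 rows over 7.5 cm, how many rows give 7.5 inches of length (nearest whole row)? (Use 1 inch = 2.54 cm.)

Finished = 7 − 1 = 6 inches.
6 inches × 2.54 = 15.24 cm.
22/10 = 2.2 sts per cm; 15.24 × 2.2 = 33.53 sts.
Next multiple of 7 → 35.
7.5 inches = 19.05 cm; × 3.067 = 58.42 → 58 rows.

Cast on 35 stitches; work 58 rows.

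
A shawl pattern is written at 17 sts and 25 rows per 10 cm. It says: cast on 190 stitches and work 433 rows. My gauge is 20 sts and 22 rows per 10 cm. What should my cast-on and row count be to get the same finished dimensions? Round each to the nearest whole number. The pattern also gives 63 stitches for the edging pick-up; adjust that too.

Cast on 224 stitches; work 381 rows; edging pick-up 74 stitches.

Stitches: 190 × 20/17 = 223.53 → 224.
Rows: 433 × 22/25 = 381.04 → 381.
edging pick-up: 63 × 20/17 = 74.12 → 74.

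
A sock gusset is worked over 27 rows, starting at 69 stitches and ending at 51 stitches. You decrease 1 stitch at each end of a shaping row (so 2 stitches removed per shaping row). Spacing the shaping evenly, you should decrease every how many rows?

Stitches to remove: |51 − 69| = 18.
Shaping rows needed: 18 / 2 = 9.
27 rows / 9 = every 3 rows.

Decrease every 3rd row.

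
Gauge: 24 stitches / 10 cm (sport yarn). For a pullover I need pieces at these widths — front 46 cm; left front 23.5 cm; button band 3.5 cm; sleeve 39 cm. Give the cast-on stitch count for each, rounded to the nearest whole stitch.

front 110; left front 56; button band 8; sleeve 94.

Rate = 24/10 = 2.4 sts per cm.
front: 46 × 2.4 = 110.40 → 110.
left front: 23.5 × 2.4 = 56.40 → 56.
button band: 3.5 × 2.4 = 8.40 → 8.
sleeve: 39 × 2.4 = 93.60 → 94.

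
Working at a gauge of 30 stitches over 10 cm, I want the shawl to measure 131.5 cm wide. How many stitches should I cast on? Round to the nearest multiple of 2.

30 stitches / 10 cm = 3 stitches per cm.
131.5 × 3 = 394.50 stitches.
Round to nearest multiple of 2 → 394.

394 stitches.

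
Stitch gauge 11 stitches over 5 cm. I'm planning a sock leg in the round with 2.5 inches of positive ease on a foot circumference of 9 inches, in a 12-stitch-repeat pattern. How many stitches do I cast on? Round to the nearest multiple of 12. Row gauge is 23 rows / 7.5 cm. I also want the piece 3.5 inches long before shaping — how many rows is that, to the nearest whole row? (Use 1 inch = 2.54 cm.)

Finished = 9 + 2.5 = 11.5 inches.
11.5 inches × 2.54 = 29.21 cm.
11/5 = 2.2 sts per cm; 29.21 × 2.2 = 64.26 sts.
Nearest multiple of 12 → 60.
3.5 inches = 8.89 cm; × 3.067 = 27.26 → 27 rows.

Cast on 60 stitches; work 27 rows.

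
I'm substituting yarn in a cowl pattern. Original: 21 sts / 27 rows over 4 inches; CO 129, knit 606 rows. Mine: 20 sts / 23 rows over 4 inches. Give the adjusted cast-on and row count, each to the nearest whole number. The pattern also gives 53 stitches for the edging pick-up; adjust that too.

Cast on 123 stitches; work 516 rows; edging pick-up 50 stitches.

Stitches: 129 × 20/21 = 122.86 → 123.
Rows: 606 × 23/27 = 516.22 → 516.
edging pick-up: 53 × 20/21 = 50.48 → 50.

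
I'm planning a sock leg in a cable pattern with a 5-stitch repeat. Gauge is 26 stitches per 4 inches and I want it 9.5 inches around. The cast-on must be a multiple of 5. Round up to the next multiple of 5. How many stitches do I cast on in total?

26 / 4 = 6.5 sts per inch.
9.5 × 6.5 = 61.75 sts.
Next multiple of 5: 65.

Cast on 65 stitches.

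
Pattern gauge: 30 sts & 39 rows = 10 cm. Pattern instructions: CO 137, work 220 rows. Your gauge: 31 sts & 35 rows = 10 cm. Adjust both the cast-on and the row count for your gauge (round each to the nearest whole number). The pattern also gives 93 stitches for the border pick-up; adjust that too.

Stitches: 137 × 31/30 = 141.57 → 142.
Rows: 220 × 35/39 = 197.44 → 197.
border pick-up: 93 × 31/30 = 96.10 → 96.

Cast on 142 stitches; work 197 rows; border pick-up 96 stitches.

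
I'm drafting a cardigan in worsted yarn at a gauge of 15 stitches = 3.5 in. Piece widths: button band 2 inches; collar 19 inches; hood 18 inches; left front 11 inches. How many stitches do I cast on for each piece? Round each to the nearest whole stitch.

button band 9; collar 81; hood 77; left front 47.

Rate = 15/3.5 = 4.286 sts per in.
button band: 2 × 4.286 = 8.57 → 9.
collar: 19 × 4.286 = 81.43 → 81.
hood: 18 × 4.286 = 77.14 → 77.
left front: 11 × 4.286 = 47.14 → 47.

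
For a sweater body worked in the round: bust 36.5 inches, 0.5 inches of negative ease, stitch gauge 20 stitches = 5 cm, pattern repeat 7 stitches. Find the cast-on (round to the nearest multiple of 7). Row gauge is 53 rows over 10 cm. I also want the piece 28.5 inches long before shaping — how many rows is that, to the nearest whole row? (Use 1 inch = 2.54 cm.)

Cast on 364 stitches; work 384 rows.

Finished = 36.5 − 0.5 = 36 inches.
36 inches × 2.54 = 91.44 cm.
20/5 = 4 sts per cm; 91.44 × 4 = 365.76 sts.
Nearest multiple of 7 → 364.
28.5 inches = 72.39 cm; × 5.3 = 383.67 → 384 rows.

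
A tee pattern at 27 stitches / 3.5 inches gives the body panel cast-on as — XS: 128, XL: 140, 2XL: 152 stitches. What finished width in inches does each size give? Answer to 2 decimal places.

27/3.5 = 7.714 sts per in.
XS: 128 / 7.714 = 16.593 → 16.59 in.
XL: 140 / 7.714 = 18.148 → 18.15 in.
2XL: 152 / 7.714 = 19.704 → 19.70 in.

XS 16.59 inches; XL 18.15 inches; 2XL 19.70 inches.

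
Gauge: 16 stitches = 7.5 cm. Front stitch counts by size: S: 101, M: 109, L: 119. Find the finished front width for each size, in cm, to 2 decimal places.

S 47.34 cm; M 51.09 cm; L 55.78 cm.

16/7.5 = 2.133 sts per cm.
S: 101 / 2.133 = 47.344 → 47.34 cm.
M: 109 / 2.133 = 51.094 → 51.09 cm.
L: 119 / 2.133 = 55.781 → 55.78 cm.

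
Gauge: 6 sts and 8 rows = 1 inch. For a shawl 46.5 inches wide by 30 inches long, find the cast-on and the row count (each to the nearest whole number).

Cast on 279 stitches and work 240 rows.

Stitch gauge = 6/1 = 6 sts/in; 46.5 × 6 = 279.00 → 279 sts.
Row gauge = 8/1 = 8 rows/in; 30 × 8 = 240.00 → 240 rows.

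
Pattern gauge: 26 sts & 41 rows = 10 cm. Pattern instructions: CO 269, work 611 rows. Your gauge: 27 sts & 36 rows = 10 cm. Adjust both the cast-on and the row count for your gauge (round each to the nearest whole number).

Stitches: 269 × 27/26 = 279.35 → 279.
Rows: 611 × 36/41 = 536.49 → 536.

Cast on 279 stitches; work 536 rows.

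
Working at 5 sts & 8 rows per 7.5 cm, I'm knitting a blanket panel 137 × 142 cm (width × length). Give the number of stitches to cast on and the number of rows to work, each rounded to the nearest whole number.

Cast on 91 stitches and work 151 rows.

Stitch gauge = 5/7.5 = 0.667 sts/cm; 137 × 0.667 = 91.33 → 91 sts.
Row gauge = 8/7.5 = 1.067 rows/cm; 142 × 1.067 = 151.47 → 151 rows.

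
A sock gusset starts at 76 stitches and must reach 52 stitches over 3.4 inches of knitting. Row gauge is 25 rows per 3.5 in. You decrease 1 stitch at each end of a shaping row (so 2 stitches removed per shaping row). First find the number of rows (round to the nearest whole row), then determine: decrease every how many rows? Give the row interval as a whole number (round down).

Decrease every 2nd row.

Rows = 3.4 × 7.143 = 24.3 → 24 rows.
Stitches to remove: 24 → 12 shaping rows (at 2 st each).
24 / 12 = 2.00 → every 2 rows.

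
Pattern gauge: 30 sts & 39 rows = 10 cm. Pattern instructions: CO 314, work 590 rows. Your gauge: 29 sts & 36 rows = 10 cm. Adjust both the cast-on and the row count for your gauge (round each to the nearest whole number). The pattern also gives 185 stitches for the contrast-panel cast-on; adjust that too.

Stitches: 314 × 29/30 = 303.53 → 304.
Rows: 590 × 36/39 = 544.62 → 545.
contrast-panel cast-on: 185 × 29/30 = 178.83 → 179.

Cast on 304 stitches; work 545 rows; contrast-panel cast-on 179 stitches.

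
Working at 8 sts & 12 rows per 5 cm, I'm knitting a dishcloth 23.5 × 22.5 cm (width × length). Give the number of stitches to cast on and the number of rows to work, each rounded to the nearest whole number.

Cast on 38 stitches and work 54 rows.

Stitch gauge = 8/5 = 1.6 sts/cm; 23.5 × 1.6 = 37.60 → 38 sts.
Row gauge = 12/5 = 2.4 rows/cm; 22.5 × 2.4 = 54.00 → 54 rows.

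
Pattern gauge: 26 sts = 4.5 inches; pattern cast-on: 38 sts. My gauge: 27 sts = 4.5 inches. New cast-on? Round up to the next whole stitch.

Scale factor = 27 / 26 = 1.038.
38 × 27 / 26 = 39.46 sts.
→ 40 sts.

40 stitches.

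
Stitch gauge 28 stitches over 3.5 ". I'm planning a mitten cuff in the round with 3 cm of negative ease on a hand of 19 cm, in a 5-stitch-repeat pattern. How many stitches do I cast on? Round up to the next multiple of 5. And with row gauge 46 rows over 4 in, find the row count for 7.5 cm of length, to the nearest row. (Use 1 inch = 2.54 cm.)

Finished = 19 − 3 = 16 cm.
16 cm × 1/2.54 = 6.30 inches.
28/3.5 = 8 sts per in; 6.30 × 8 = 50.39 sts.
Next multiple of 5 → 55.
7.5 cm = 2.95 inches; × 11.5 = 33.96 → 34 rows.

Cast on 55 stitches; work 34 rows.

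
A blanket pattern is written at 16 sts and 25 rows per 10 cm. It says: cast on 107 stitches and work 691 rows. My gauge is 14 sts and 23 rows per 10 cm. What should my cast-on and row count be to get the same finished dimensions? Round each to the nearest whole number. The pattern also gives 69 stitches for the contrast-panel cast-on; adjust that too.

Stitches: 107 × 14/16 = 93.62 → 94.
Rows: 691 × 23/25 = 635.72 → 636.
contrast-panel cast-on: 69 × 14/16 = 60.38 → 60.

Cast on 94 stitches; work 636 rows; contrast-panel cast-on 60 stitches.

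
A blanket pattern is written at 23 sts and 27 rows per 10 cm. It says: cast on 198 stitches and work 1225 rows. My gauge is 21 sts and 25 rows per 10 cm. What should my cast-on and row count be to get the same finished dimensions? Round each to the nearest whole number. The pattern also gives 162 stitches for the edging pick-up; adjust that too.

Cast on 181 stitches; work 1134 rows; edging pick-up 148 stitches.

Stitches: 198 × 21/23 = 180.78 → 181.
Rows: 1225 × 25/27 = 1134.26 → 1134.
edging pick-up: 162 × 21/23 = 147.91 → 148.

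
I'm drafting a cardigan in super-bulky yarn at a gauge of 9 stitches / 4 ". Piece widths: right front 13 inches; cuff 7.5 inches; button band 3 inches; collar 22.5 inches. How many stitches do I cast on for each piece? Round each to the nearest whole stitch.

right front 29; cuff 17; button band 7; collar 51.

Rate = 9/4 = 2.25 sts per in.
right front: 13 × 2.25 = 29.25 → 29.
cuff: 7.5 × 2.25 = 16.88 → 17.
button band: 3 × 2.25 = 6.75 → 7.
collar: 22.5 × 2.25 = 50.62 → 51.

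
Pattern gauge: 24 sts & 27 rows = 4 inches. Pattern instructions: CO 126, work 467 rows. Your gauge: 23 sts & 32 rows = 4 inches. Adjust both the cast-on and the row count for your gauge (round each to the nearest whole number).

Cast on 121 stitches; work 553 rows.

Stitches: 126 × 23/24 = 120.75 → 121.
Rows: 467 × 32/27 = 553.48 → 553.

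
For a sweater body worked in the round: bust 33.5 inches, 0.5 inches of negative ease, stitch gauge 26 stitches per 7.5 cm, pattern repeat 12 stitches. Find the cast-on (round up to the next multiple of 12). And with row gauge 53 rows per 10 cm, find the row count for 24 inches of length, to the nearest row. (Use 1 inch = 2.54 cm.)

Cast on 300 stitches; work 323 rows.

Finished = 33.5 − 0.5 = 33 inches.
33 inches × 2.54 = 83.82 cm.
26/7.5 = 3.467 sts per cm; 83.82 × 3.467 = 290.58 sts.
Next multiple of 12 → 300.
24 inches = 60.96 cm; × 5.3 = 323.09 → 323 rows.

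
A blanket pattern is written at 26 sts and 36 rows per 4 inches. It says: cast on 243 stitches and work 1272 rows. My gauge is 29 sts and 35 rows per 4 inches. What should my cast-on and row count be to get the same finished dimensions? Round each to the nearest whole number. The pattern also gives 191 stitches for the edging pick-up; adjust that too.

Stitches: 243 × 29/26 = 271.04 → 271.
Rows: 1272 × 35/36 = 1236.67 → 1237.
edging pick-up: 191 × 29/26 = 213.04 → 213.

Cast on 271 stitches; work 1237 rows; edging pick-up 213 stitches.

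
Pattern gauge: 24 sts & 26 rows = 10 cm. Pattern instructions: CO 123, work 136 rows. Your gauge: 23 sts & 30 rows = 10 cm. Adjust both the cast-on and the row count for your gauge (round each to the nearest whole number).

Cast on 118 stitches; work 157 rows.

Stitches: 123 × 23/24 = 117.88 → 118.
Rows: 136 × 30/26 = 156.92 → 157.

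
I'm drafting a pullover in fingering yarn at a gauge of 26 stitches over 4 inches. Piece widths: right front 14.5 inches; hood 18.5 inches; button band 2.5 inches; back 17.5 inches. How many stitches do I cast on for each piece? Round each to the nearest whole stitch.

right front 94; hood 120; button band 16; back 114.

Rate = 26/4 = 6.5 sts per in.
right front: 14.5 × 6.5 = 94.25 → 94.
hood: 18.5 × 6.5 = 120.25 → 120.
button band: 2.5 × 6.5 = 16.25 → 16.
back: 17.5 × 6.5 = 113.75 → 114.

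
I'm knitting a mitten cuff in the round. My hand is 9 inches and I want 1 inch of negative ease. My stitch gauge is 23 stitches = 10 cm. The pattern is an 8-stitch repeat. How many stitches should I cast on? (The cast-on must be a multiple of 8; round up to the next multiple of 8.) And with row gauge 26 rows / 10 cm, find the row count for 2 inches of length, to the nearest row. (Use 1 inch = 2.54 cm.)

Finished = 9 − 1 = 8 inches.
8 inches × 2.54 = 20.32 cm.
23/10 = 2.3 sts per cm; 20.32 × 2.3 = 46.74 sts.
Next multiple of 8 → 48.
2 inches = 5.08 cm; × 2.6 = 13.21 → 13 rows.

Cast on 48 stitches; work 13 rows.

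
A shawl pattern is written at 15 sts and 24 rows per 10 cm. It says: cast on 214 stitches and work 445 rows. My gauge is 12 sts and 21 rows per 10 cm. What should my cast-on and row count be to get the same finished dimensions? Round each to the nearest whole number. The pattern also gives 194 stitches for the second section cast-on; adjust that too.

Cast on 171 stitches; work 389 rows; second section cast-on 155 stitches.

Stitches: 214 × 12/15 = 171.20 → 171.
Rows: 445 × 21/24 = 389.38 → 389.
second section cast-on: 194 × 12/15 = 155.20 → 155.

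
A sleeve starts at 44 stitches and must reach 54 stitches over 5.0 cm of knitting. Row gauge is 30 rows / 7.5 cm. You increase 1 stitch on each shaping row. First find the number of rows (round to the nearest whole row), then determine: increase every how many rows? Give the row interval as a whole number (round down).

Rows = 5.0 × 4 = 20.0 → 20 rows.
Stitches to add: 10 → 10 shaping rows (at 1 st each).
20 / 10 = 2.00 → every 2 rows.

Increase every 2nd row.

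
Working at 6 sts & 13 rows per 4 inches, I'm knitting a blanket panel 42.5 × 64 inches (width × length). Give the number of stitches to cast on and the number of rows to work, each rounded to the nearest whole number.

Cast on 64 stitches and work 208 rows.

Stitch gauge = 6/4 = 1.5 sts/in; 42.5 × 1.5 = 63.75 → 64 sts.
Row gauge = 13/4 = 3.25 rows/in; 64 × 3.25 = 208.00 → 208 rows.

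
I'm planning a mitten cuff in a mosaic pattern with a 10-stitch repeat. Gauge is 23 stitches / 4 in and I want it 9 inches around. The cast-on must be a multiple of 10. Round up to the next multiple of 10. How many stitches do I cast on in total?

CO 60 sts.

23 / 4 = 5.75 sts per inch.
9 × 5.75 = 51.75 sts.
Next multiple of 10: 60.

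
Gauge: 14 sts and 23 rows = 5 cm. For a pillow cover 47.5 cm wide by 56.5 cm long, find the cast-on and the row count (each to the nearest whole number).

Stitch gauge = 14/5 = 2.8 sts/cm; 47.5 × 2.8 = 133.00 → 133 sts.
Row gauge = 23/5 = 4.6 rows/cm; 56.5 × 4.6 = 259.90 → 260 rows.

Cast on 133 stitches and work 260 rows.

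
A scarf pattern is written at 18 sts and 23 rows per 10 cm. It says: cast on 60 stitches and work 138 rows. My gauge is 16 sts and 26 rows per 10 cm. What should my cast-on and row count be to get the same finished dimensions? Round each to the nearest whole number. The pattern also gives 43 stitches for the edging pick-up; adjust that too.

Cast on 53 stitches; work 156 rows; edging pick-up 38 stitches.

Stitches: 60 × 16/18 = 53.33 → 53.
Rows: 138 × 26/23 = 156.00 → 156.
edging pick-up: 43 × 16/18 = 38.22 → 38.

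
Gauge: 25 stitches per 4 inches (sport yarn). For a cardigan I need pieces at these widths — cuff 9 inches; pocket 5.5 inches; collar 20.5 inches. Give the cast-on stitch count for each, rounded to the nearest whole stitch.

Rate = 25/4 = 6.25 sts per in.
cuff: 9 × 6.25 = 56.25 → 56.
pocket: 5.5 × 6.25 = 34.38 → 34.
collar: 20.5 × 6.25 = 128.12 → 128.

cuff 56; pocket 34; collar 128.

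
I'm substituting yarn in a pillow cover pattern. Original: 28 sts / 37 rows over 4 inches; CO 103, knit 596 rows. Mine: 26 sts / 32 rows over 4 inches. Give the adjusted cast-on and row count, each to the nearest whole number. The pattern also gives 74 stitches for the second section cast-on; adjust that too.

Cast on 96 stitches; work 515 rows; second section cast-on 69 stitches.

Stitches: 103 × 26/28 = 95.64 → 96.
Rows: 596 × 32/37 = 515.46 → 515.
second section cast-on: 74 × 26/28 = 68.71 → 69.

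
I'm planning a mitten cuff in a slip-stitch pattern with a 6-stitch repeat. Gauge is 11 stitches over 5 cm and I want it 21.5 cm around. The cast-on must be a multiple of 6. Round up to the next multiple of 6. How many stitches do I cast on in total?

11 / 5 = 2.2 sts per cm.
21.5 × 2.2 = 47.30 sts.
Next multiple of 6: 48.

CO 48 sts.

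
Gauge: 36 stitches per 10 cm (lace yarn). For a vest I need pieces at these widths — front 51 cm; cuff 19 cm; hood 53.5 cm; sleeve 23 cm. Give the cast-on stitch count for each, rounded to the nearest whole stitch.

front 184; cuff 68; hood 193; sleeve 83.

Rate = 36/10 = 3.6 sts per cm.
front: 51 × 3.6 = 183.60 → 184.
cuff: 19 × 3.6 = 68.40 → 68.
hood: 53.5 × 3.6 = 192.60 → 193.
sleeve: 23 × 3.6 = 82.80 → 83.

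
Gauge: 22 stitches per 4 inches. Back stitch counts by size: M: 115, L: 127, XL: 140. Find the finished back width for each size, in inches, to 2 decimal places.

22/4 = 5.5 sts per in.
M: 115 / 5.5 = 20.909 → 20.91 in.
L: 127 / 5.5 = 23.091 → 23.09 in.
XL: 140 / 5.5 = 25.455 → 25.45 in.

M 20.91 inches; L 23.09 inches; XL 25.45 inches.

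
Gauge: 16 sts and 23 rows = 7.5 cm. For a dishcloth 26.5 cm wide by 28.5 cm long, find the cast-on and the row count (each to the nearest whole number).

Cast on 57 stitches and work 87 rows.

Stitch gauge = 16/7.5 = 2.133 sts/cm; 26.5 × 2.133 = 56.53 → 57 sts.
Row gauge = 23/7.5 = 3.067 rows/cm; 28.5 × 3.067 = 87.40 → 87 rows.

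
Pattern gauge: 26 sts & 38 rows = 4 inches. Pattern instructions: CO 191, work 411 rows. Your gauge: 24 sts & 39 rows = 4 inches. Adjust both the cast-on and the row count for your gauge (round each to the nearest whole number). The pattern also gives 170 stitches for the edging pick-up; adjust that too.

Stitches: 191 × 24/26 = 176.31 → 176.
Rows: 411 × 39/38 = 421.82 → 422.
edging pick-up: 170 × 24/26 = 156.92 → 157.

Cast on 176 stitches; work 422 rows; edging pick-up 157 stitches.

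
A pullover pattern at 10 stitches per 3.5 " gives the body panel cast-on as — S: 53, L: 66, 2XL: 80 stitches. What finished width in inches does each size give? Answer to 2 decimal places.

10/3.5 = 2.857 sts per in.
S: 53 / 2.857 = 18.550 → 18.55 in.
L: 66 / 2.857 = 23.100 → 23.10 in.
2XL: 80 / 2.857 = 28.000 → 28.00 in.

S 18.55 inches; L 23.10 inches; 2XL 28.00 inches.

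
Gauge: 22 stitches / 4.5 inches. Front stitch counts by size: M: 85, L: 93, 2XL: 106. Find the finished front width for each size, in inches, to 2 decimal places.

M 17.39 inches; L 19.02 inches; 2XL 21.68 inches.

22/4.5 = 4.889 sts per in.
M: 85 / 4.889 = 17.386 → 17.39 in.
L: 93 / 4.889 = 19.023 → 19.02 in.
2XL: 106 / 4.889 = 21.682 → 21.68 in.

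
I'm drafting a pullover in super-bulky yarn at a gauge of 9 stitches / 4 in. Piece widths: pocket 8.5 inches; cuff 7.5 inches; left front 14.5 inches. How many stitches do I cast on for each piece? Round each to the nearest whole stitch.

pocket 19; cuff 17; left front 33.

Rate = 9/4 = 2.25 sts per in.
pocket: 8.5 × 2.25 = 19.12 → 19.
cuff: 7.5 × 2.25 = 16.88 → 17.
left front: 14.5 × 2.25 = 32.62 → 33.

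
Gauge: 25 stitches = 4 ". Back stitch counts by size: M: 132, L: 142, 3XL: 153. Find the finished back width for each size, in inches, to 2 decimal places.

25/4 = 6.25 sts per in.
M: 132 / 6.25 = 21.120 → 21.12 in.
L: 142 / 6.25 = 22.720 → 22.72 in.
3XL: 153 / 6.25 = 24.480 → 24.48 in.

M 21.12 inches; L 22.72 inches; 3XL 24.48 inches.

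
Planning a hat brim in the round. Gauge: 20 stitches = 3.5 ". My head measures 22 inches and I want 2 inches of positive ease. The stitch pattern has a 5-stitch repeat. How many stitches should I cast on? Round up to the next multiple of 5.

Cast on 140 stitches.

Finished = 22 + 2 = 24 inches.
20 / 3.5 = 5.714 sts/in.
24 × 5.714 = 137.14 sts.
Next multiple of 5: 140.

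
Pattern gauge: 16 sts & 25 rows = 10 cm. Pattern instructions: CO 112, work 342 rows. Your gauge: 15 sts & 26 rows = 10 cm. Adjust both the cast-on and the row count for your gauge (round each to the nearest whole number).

Stitches: 112 × 15/16 = 105.00 → 105.
Rows: 342 × 26/25 = 355.68 → 356.

Cast on 105 stitches; work 356 rows.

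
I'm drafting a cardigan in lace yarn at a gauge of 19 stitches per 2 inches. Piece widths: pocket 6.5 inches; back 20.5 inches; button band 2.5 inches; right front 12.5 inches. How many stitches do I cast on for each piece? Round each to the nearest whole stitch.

Rate = 19/2 = 9.5 sts per in.
pocket: 6.5 × 9.5 = 61.75 → 62.
back: 20.5 × 9.5 = 194.75 → 195.
button band: 2.5 × 9.5 = 23.75 → 24.
right front: 12.5 × 9.5 = 118.75 → 119.

pocket 62; back 195; button band 24; right front 119.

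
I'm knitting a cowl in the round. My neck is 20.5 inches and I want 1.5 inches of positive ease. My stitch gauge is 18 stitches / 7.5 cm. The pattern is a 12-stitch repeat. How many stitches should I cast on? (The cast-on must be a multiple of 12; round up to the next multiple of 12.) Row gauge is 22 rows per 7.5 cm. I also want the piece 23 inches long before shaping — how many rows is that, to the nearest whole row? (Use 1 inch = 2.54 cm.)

Cast on 144 stitches; work 171 rows.

Finished = 20.5 + 1.5 = 22 inches.
22 inches × 2.54 = 55.88 cm.
18/7.5 = 2.4 sts per cm; 55.88 × 2.4 = 134.11 sts.
Next multiple of 12 → 144.
23 inches = 58.42 cm; × 2.933 = 171.37 → 171 rows.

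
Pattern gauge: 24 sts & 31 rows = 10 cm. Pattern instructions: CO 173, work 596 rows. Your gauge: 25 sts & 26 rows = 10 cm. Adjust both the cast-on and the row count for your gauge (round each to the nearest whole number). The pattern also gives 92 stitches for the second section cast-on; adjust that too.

Cast on 180 stitches; work 500 rows; second section cast-on 96 stitches.

Stitches: 173 × 25/24 = 180.21 → 180.
Rows: 596 × 26/31 = 499.87 → 500.
second section cast-on: 92 × 25/24 = 95.83 → 96.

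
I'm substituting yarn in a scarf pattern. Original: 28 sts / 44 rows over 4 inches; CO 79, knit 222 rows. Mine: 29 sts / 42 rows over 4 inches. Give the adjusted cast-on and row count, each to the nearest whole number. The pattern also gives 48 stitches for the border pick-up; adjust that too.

Stitches: 79 × 29/28 = 81.82 → 82.
Rows: 222 × 42/44 = 211.91 → 212.
border pick-up: 48 × 29/28 = 49.71 → 50.

Cast on 82 stitches; work 212 rows; border pick-up 50 stitches.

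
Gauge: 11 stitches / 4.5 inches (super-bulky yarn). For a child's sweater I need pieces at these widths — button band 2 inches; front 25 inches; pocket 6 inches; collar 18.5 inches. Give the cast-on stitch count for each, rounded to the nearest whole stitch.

button band 5; front 61; pocket 15; collar 45.

Rate = 11/4.5 = 2.444 sts per in.
button band: 2 × 2.444 = 4.89 → 5.
front: 25 × 2.444 = 61.11 → 61.
pocket: 6 × 2.444 = 14.67 → 15.
collar: 18.5 × 2.444 = 45.22 → 45.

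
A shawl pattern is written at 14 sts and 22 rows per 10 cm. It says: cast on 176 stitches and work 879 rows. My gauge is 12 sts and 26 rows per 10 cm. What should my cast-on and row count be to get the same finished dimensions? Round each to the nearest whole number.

Cast on 151 stitches; work 1039 rows.

Stitches: 176 × 12/14 = 150.86 → 151.
Rows: 879 × 26/22 = 1038.82 → 1039.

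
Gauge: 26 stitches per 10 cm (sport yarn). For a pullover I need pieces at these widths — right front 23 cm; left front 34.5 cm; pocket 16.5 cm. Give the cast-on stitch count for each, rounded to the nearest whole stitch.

right front 60; left front 90; pocket 43.

Rate = 26/10 = 2.6 sts per cm.
right front: 23 × 2.6 = 59.80 → 60.
left front: 34.5 × 2.6 = 89.70 → 90.
pocket: 16.5 × 2.6 = 42.90 → 43.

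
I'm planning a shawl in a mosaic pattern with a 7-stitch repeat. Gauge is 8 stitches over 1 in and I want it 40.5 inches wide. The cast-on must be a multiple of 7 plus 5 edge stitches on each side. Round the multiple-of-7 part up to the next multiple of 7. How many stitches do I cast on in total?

325 stitches.

8 / 1 = 8 sts per inch.
40.5 × 8 = 324.00 sts.
Less 10 edge sts → 314.00 for the repeat.
Next multiple of 7: 315.
Add back 10 edge sts → 325.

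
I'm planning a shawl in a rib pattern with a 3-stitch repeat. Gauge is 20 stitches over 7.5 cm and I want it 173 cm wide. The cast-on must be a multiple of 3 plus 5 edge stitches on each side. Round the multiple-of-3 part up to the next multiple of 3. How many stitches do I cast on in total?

CO 463 sts.

20 / 7.5 = 2.667 sts per cm.
173 × 2.667 = 461.33 sts.
Less 10 edge sts → 451.33 for the repeat.
Next multiple of 3: 453.
Add back 10 edge sts → 463.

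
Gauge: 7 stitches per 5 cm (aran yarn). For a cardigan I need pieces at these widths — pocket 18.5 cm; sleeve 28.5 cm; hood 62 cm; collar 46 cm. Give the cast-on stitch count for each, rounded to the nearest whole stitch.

pocket 26; sleeve 40; hood 87; collar 64.

Rate = 7/5 = 1.4 sts per cm.
pocket: 18.5 × 1.4 = 25.90 → 26.
sleeve: 28.5 × 1.4 = 39.90 → 40.
hood: 62 × 1.4 = 86.80 → 87.
collar: 46 × 1.4 = 64.40 → 64.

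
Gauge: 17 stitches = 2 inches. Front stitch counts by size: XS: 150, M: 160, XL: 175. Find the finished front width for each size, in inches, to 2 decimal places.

XS 17.65 inches; M 18.82 inches; XL 20.59 inches.

17/2 = 8.5 sts per in.
XS: 150 / 8.5 = 17.647 → 17.65 in.
M: 160 / 8.5 = 18.824 → 18.82 in.
XL: 175 / 8.5 = 20.588 → 20.59 in.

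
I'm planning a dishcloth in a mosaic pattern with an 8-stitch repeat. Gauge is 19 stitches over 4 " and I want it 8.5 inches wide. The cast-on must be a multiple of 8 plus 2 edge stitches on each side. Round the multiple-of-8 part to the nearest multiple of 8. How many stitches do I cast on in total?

Cast on 44 stitches.

19 / 4 = 4.75 sts per inch.
8.5 × 4.75 = 40.38 sts.
Less 4 edge sts → 36.38 for the repeat.
Nearest multiple of 8: 40.
Add back 4 edge sts → 44.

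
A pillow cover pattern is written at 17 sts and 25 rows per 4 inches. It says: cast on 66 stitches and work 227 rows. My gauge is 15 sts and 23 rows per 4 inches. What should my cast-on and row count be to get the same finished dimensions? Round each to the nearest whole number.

Cast on 58 stitches; work 209 rows.

Stitches: 66 × 15/17 = 58.24 → 58.
Rows: 227 × 23/25 = 208.84 → 209.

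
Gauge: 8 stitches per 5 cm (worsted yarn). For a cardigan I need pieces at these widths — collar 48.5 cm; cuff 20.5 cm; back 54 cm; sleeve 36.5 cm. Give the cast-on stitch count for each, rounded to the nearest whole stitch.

collar 78; cuff 33; back 86; sleeve 58.

Rate = 8/5 = 1.6 sts per cm.
collar: 48.5 × 1.6 = 77.60 → 78.
cuff: 20.5 × 1.6 = 32.80 → 33.
back: 54 × 1.6 = 86.40 → 86.
sleeve: 36.5 × 1.6 = 58.40 → 58.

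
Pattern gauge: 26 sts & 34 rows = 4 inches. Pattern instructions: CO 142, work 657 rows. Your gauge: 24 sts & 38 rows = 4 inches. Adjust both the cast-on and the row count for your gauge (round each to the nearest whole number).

Cast on 131 stitches; work 734 rows.

Stitches: 142 × 24/26 = 131.08 → 131.
Rows: 657 × 38/34 = 734.29 → 734.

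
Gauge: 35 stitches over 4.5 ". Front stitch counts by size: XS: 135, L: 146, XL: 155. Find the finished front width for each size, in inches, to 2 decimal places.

XS 17.36 inches; L 18.77 inches; XL 19.93 inches.

35/4.5 = 7.778 sts per in.
XS: 135 / 7.778 = 17.357 → 17.36 in.
L: 146 / 7.778 = 18.771 → 18.77 in.
XL: 155 / 7.778 = 19.929 → 19.93 in.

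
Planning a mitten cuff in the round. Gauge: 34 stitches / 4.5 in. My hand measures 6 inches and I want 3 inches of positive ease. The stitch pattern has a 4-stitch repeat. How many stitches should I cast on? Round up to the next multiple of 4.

Cast on 68 stitches.

Finished = 6 + 3 = 9 inches.
34 / 4.5 = 7.556 sts/in.
9 × 7.556 = 68.00 sts.
Next multiple of 4: 68.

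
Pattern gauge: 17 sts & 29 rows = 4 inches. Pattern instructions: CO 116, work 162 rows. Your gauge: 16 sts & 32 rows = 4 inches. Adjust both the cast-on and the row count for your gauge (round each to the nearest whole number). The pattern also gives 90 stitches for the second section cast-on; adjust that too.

Stitches: 116 × 16/17 = 109.18 → 109.
Rows: 162 × 32/29 = 178.76 → 179.
second section cast-on: 90 × 16/17 = 84.71 → 85.

Cast on 109 stitches; work 179 rows; second section cast-on 85 stitches.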